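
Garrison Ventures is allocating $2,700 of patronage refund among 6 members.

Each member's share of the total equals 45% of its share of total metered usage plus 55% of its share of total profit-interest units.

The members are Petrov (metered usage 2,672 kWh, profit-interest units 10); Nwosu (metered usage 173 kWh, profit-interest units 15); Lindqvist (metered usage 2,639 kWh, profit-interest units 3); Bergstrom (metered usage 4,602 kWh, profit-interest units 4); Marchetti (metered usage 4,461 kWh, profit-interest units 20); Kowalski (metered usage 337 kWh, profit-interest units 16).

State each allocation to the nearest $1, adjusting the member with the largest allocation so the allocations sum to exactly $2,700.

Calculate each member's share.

Petrov: $437 | Nwosu: $342 | Lindqvist: $281 | Bergstrom: $463 | Marchetti: $800 | Kowalski: $377

Totals — metered usage 14,884, profit-interest units 68.
Combined weights (45% metered usage + 55% profit-interest units): Petrov 0.1617; Nwosu 0.1266; Lindqvist 0.1041; Bergstrom 0.1715; Marchetti 0.2966; Kowalski 0.1396.
Proportional shares: Petrov 436.501; Nwosu 341.70; Lindqvist 280.94; Bergstrom 463.02; Marchetti 800.92; Kowalski 376.92.
Rounded to nearest $1: Petrov $437; Nwosu $342; Lindqvist $281; Bergstrom $463; Marchetti $801; Kowalski $377. Sum = $2,701.
Difference $2,700 − $2,701 = −$1 applied to largest allocation (Marchetti): Marchetti becomes $800.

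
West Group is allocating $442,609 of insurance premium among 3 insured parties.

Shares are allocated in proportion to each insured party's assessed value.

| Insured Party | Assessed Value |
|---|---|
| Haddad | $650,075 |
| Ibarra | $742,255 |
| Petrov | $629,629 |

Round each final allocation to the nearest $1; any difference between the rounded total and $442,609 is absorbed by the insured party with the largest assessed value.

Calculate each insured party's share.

Assessed value total: 2,021,959.
Proportional shares: Haddad 650,075/2,021,959 × $442,609 = 142,302.12; Ibarra 742,255/2,021,959 × $442,609 = 162,480.42; Petrov 629,629/2,021,959 × $442,609 = 137,826.47.
At nearest $1: Haddad $142,302; Ibarra $162,480; Petrov $137,826. Sum = $442,608.
Difference $442,609 − $442,608 = +$1 applied to largest assessed value (Ibarra): Ibarra becomes $162,481.

Haddad: $142,302 · Ibarra: $162,481 · Petrov: $137,826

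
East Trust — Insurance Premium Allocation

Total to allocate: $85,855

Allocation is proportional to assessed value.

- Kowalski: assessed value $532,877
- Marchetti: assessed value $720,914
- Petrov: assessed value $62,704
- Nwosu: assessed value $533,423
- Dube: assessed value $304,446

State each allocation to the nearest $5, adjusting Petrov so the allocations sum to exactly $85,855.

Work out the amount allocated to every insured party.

Assessed value total: 2,154,364.
Proportional shares: Kowalski 532,877/2,154,364 × $85,855 = 21,236.04; Marchetti 720,914/2,154,364 × $85,855 = 28,729.63; Petrov 62,704/2,154,364 × $85,855 = 2,498.86; Nwosu 533,423/2,154,364 × $85,855 = 21,257.80; Dube 304,446/2,154,364 × $85,855 = 12,132.68.
After rounding ($5): Kowalski $21,235; Marchetti $28,730; Petrov $2,500; Nwosu $21,260; Dube $12,135. Sum = $85,860.
Difference $85,855 − $85,860 = −$5 applied to Petrov: Petrov becomes $2,495.

Kowalski: $21,235; Marchetti: $28,730; Petrov: $2,495; Nwosu: $21,260; Dube: $12,135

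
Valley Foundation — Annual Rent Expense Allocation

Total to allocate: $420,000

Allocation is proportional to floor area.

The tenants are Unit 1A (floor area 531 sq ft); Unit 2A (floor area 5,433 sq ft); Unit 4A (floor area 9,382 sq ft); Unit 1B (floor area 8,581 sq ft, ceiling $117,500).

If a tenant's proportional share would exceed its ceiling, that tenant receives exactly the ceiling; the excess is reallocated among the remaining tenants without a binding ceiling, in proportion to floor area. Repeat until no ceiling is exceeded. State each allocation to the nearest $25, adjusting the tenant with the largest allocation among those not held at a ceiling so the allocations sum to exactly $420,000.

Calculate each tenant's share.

Unit 1A: $10,475; Unit 2A: $107,100; Unit 4A: $184,925; Unit 1B: $117,500

Floor area total: 23,927.
Unconstrained shares: Unit 1A 9,320.85; Unit 2A 95,367.58; Unit 4A 164,685.92; Unit 1B 150,625.65.
Held at cap: Unit 1B ($117,500); residual $302,500 reallocated over remaining floor area 15,346.
Redistributed shares: Unit 1A 10,467.06 → $10,475; Unit 2A 107,095.17 → $107,100; Unit 4A 184,937.77 → $184,950.
Rounding difference −$25 applied to Unit 4A → $184,925.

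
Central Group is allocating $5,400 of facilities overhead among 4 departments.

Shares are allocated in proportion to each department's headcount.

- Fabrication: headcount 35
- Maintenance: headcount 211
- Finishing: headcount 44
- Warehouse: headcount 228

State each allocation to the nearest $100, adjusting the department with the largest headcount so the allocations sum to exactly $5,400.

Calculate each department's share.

Fabrication: $400 · Maintenance: $2,200 · Finishing: $500 · Warehouse: $2,300

Headcount total: 518.
Raw shares: Fabrication 35/518 × $5,400 = 364.86; Maintenance 211/518 × $5,400 = 2,199.61; Finishing 44/518 × $5,400 = 458.69; Warehouse 228/518 × $5,400 = 2,376.83.
After rounding ($100): Fabrication $400; Maintenance $2,200; Finishing $500; Warehouse $2,400. Sum = $5,500.
Difference $5,400 − $5,500 = −$100 applied to largest headcount (Warehouse): Warehouse becomes $2,300.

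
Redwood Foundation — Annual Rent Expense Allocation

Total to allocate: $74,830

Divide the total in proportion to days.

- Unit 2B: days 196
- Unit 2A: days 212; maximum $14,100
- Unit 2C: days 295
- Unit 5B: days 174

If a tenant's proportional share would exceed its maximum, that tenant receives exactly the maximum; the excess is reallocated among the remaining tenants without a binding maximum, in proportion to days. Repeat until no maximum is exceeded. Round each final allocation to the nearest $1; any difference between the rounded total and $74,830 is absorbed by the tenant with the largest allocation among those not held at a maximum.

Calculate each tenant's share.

Unit 2B: $17,899 · Unit 2A: $14,100 · Unit 2C: $26,941 · Unit 5B: $15,890

Total days = 877.
Proportional shares (ignoring caps): Unit 2B 16,723.69; Unit 2A 18,088.89; Unit 2C 25,170.87; Unit 5B 14,846.55.
Held at cap: Unit 2A ($14,100); residual $60,730 reallocated over remaining days 665.
Shares after redistribution: Unit 2B 17,899.37 → $17,899; Unit 2C 26,940.38 → $26,940; Unit 5B 15,890.26 → $15,890.
Rounding difference +$1 applied to Unit 2C → $26,941.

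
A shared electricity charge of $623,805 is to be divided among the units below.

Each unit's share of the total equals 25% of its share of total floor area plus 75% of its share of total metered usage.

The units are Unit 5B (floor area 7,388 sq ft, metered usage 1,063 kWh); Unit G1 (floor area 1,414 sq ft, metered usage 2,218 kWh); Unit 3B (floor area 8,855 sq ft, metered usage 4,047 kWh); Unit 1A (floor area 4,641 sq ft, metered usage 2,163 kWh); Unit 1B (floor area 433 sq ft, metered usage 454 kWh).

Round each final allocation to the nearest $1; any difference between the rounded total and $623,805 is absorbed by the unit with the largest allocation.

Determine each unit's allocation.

Unit 5B: $100,695 · Unit G1: $114,045 · Unit 3B: $251,139 · Unit 1A: $133,597 · Unit 1B: $24,329

Totals — floor area 22,731, metered usage 9,945.
Combined weights (25% floor area + 75% metered usage): Unit 5B 0.1614; Unit G1 0.1828; Unit 3B 0.4026; Unit 1A 0.2142; Unit 1B 0.0390.
Proportional shares: Unit 5B 100,694.97; Unit G1 114,044.92; Unit 3B 251,139.31; Unit 1A 133,597.07; Unit 1B 24,328.73.
At nearest $1: Unit 5B $100,695; Unit G1 $114,045; Unit 3B $251,139; Unit 1A $133,597; Unit 1B $24,329. Sum = $623,805.
Rounded total matches; no reconciliation needed.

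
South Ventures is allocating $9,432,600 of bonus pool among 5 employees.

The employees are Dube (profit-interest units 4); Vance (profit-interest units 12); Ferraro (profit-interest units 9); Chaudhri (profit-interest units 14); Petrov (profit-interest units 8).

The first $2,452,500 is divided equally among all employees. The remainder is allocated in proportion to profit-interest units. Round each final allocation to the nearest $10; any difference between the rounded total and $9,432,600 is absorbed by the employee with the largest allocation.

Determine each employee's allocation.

Dube: $1,084,550 | Vance: $2,272,650 | Ferraro: $1,827,110 | Chaudhri: $2,569,690 | Petrov: $1,678,600

First tranche $2,452,500 split equally: $490,500 each.
Remainder $6,980,100 by profit-interest units (total 47): Dube 594,051.06 → $594,050; Vance 1,782,153.19 → $1,782,150; Ferraro 1,336,614.89 → $1,336,610; Chaudhri 2,079,178.72 → $2,079,180; Petrov 1,188,102.13 → $1,188,100.
Rounding difference +$10 on remainder applied to Chaudhri.
Totals: Dube $490,500 + $594,050 = $1,084,550; Vance $490,500 + $1,782,150 = $2,272,650; Ferraro $490,500 + $1,336,610 = $1,827,110; Chaudhri $490,500 + $2,079,190 = $2,569,690; Petrov $490,500 + $1,188,100 = $1,678,600.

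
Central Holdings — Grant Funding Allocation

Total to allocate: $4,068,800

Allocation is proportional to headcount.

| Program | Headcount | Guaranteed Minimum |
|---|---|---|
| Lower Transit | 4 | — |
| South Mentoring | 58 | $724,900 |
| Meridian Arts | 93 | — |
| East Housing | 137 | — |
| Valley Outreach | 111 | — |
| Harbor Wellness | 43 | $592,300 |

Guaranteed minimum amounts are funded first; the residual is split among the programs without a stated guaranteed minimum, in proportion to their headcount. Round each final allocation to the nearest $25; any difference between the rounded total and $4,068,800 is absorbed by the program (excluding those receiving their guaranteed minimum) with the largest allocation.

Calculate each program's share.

Lower Transit: $31,900 | South Mentoring: $724,900 | Meridian Arts: $741,725 | East Housing: $1,092,675 | Valley Outreach: $885,300 | Harbor Wellness: $592,300

Guaranteed amounts: South Mentoring $724,900; Harbor Wellness $592,300. Residual $2,751,600.
Residual split over remaining headcount 345: Lower Transit 31,902.61 → $31,900; Meridian Arts 741,735.65 → $741,725; East Housing 1,092,664.35 → $1,092,675; Valley Outreach 885,297.39 → $885,300.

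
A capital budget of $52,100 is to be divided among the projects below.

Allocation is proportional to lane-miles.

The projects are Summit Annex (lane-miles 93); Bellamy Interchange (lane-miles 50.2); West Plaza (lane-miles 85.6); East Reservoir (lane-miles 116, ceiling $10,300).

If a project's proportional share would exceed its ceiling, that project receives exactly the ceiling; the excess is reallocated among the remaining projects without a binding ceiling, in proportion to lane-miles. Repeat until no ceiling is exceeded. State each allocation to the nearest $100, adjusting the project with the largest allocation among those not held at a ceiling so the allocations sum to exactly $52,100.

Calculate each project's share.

Lane-miles total: 344.8.
Proportional shares (ignoring caps): Summit Annex 14,052.49; Bellamy Interchange 7,585.32; West Plaza 12,934.34; East Reservoir 17,527.84.
Held at cap: East Reservoir ($10,300); balance $41,800 reallocated over remaining lane-miles 228.8.
Remaining shares: Summit Annex 16,990.38 → $17,000; Bellamy Interchange 9,171.15 → $9,200; West Plaza 15,638.46 → $15,600.

Summit Annex: $17,000; Bellamy Interchange: $9,200; West Plaza: $15,600; East Reservoir: $10,300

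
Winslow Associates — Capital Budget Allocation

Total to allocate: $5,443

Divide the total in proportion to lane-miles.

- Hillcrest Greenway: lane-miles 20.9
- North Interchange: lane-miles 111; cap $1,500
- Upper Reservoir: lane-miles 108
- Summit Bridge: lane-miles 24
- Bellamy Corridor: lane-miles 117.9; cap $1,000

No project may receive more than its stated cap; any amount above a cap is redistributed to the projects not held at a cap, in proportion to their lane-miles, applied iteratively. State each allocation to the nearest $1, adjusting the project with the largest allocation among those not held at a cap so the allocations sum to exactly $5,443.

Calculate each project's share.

Hillcrest Greenway: $402; North Interchange: $1,500; Upper Reservoir: $2,079; Summit Bridge: $462; Bellamy Corridor: $1,000

Combined lane-miles = 381.8.
Proportional shares (ignoring caps): Hillcrest Greenway 297.95; North Interchange 1,582.43; Upper Reservoir 1,539.66; Summit Bridge 342.15; Bellamy Corridor 1,680.80.
Cap binds for North Interchange ($1,500), Bellamy Corridor ($1,000); remaining pool $2,943 reallocated over remaining lane-miles 152.9.
Shares after redistribution: Hillcrest Greenway 402.28 → $402; Upper Reservoir 2,078.77 → $2,079; Summit Bridge 461.95 → $462.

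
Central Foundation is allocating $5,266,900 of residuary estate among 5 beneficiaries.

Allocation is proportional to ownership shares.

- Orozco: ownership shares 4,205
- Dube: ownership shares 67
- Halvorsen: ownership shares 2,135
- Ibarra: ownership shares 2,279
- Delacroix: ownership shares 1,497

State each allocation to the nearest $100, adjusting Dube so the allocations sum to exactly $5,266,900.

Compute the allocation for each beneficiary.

Total ownership shares = 10,183.
Pro-rata amounts: Orozco 4,205/10,183 × $5,266,900 = 2,174,930.23; Dube 67/10,183 × $5,266,900 = 34,654.06; Halvorsen 2,135/10,183 × $5,266,900 = 1,104,274.92; Ibarra 2,279/10,183 × $5,266,900 = 1,178,755.29; Delacroix 1,497/10,183 × $5,266,900 = 774,285.51.
At nearest $100: Orozco $2,174,900; Dube $34,700; Halvorsen $1,104,300; Ibarra $1,178,800; Delacroix $774,300. Sum = $5,267,000.
Difference $5,266,900 − $5,267,000 = −$100 applied to Dube: Dube becomes $34,600.

Orozco: $2,174,900 | Dube: $34,600 | Halvorsen: $1,104,300 | Ibarra: $1,178,800 | Delacroix: $774,300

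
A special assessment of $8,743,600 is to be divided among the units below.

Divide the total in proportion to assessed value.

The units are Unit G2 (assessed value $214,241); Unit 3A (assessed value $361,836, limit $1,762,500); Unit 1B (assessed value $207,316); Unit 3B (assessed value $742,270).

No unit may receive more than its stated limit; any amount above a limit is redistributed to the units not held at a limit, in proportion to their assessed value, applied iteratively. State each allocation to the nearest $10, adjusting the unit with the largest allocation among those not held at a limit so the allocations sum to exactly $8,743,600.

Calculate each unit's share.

Total assessed value = 1,525,663.
Unconstrained shares: Unit G2 1,227,818.73; Unit 3A 2,073,688.13; Unit 1B 1,188,131.44; Unit 3B 4,253,961.70.
Cap binds for Unit 3A ($1,762,500); balance $6,981,100 reallocated over remaining assessed value 1,163,827.
Shares after redistribution: Unit G2 1,285,103.24 → $1,285,100; Unit 1B 1,243,564.32 → $1,243,560; Unit 3B 4,452,432.45 → $4,452,430.
Rounding difference +$10 applied to Unit 3B → $4,452,440.

Unit G2: $1,285,100; Unit 3A: $1,762,500; Unit 1B: $1,243,560; Unit 3B: $4,452,440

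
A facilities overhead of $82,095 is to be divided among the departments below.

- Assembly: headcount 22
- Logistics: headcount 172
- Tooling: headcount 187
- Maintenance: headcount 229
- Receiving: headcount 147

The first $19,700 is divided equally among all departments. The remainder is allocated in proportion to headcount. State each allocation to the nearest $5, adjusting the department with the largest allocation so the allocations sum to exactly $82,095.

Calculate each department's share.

First tranche $19,700 split equally: $3,940 each.
Remainder $62,395 by headcount (total 757): Assembly 1,813.33 → $1,815; Logistics 14,176.94 → $14,175; Tooling 15,413.30 → $15,415; Maintenance 18,875.11 → $18,875; Receiving 12,116.33 → $12,115.
Totals: Assembly $3,940 + $1,815 = $5,755; Logistics $3,940 + $14,175 = $18,115; Tooling $3,940 + $15,415 = $19,355; Maintenance $3,940 + $18,875 = $22,815; Receiving $3,940 + $12,115 = $16,055.

Assembly: $5,755 · Logistics: $18,115 · Tooling: $19,355 · Maintenance: $22,815 · Receiving: $16,055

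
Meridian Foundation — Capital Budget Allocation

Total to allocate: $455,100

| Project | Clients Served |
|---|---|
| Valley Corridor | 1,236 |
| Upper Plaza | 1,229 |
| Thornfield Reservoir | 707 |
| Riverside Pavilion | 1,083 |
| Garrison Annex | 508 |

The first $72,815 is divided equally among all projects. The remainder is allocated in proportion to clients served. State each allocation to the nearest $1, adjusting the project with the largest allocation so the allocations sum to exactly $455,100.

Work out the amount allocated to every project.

Valley Corridor: $113,766; Upper Plaza: $113,204; Thornfield Reservoir: $71,308; Riverside Pavilion: $101,486; Garrison Annex: $55,336

$72,815 shared equally gives $14,563 per project.
Remainder $382,285 by clients served (total 4,763): Valley Corridor 99,203.08 → $99,203; Upper Plaza 98,641.25 → $98,641; Thornfield Reservoir 56,744.80 → $56,745; Riverside Pavilion 86,923.09 → $86,923; Garrison Annex 40,772.79 → $40,773.
Totals: Valley Corridor $14,563 + $99,203 = $113,766; Upper Plaza $14,563 + $98,641 = $113,204; Thornfield Reservoir $14,563 + $56,745 = $71,308; Riverside Pavilion $14,563 + $86,923 = $101,486; Garrison Annex $14,563 + $40,773 = $55,336.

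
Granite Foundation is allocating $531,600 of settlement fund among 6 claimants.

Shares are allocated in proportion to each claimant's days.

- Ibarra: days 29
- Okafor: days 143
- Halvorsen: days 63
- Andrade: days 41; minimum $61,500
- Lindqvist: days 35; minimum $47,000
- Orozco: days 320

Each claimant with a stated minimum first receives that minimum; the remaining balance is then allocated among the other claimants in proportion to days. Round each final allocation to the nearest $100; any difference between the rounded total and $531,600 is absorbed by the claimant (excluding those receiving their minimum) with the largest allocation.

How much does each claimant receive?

Ibarra: $22,100 | Okafor: $109,000 | Halvorsen: $48,000 | Andrade: $61,500 | Lindqvist: $47,000 | Orozco: $244,000

Fund the minimums — Andrade $61,500; Lindqvist $47,000. Residual $423,100.
Residual split over remaining days 555: Ibarra 22,107.93 → $22,100; Okafor 109,014.95 → $109,000; Halvorsen 48,027.57 → $48,000; Orozco 243,949.55 → $243,900.
Rounding difference +$100 applied to Orozco → $244,000.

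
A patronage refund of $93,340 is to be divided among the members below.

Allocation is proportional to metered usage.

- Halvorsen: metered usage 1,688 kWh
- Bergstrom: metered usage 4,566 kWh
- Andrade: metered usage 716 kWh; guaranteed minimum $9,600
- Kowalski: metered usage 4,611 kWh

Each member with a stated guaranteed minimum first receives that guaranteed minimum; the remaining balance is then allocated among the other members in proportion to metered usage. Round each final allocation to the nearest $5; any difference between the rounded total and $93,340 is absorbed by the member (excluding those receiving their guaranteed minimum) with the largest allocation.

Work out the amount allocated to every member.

Fund the minimums — Andrade $9,600. Remaining pool $83,740.
Remaining pool split over remaining metered usage 10,865: Halvorsen 13,009.95 → $13,010; Bergstrom 35,191.61 → $35,190; Kowalski 35,538.44 → $35,540.

Halvorsen: $13,010 | Bergstrom: $35,190 | Andrade: $9,600 | Kowalski: $35,540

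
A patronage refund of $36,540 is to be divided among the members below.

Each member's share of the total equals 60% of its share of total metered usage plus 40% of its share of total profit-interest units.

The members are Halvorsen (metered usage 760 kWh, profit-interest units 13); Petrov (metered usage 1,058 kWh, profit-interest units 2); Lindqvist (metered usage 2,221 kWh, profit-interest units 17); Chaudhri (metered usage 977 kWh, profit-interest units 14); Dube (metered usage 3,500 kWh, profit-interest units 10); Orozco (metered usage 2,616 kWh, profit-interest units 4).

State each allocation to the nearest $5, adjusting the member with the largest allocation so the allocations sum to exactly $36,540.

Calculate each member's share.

Metered usage total 11,132; profit-interest units total 60.
Combined weights (60% metered usage + 40% profit-interest units): Halvorsen 0.1276; Petrov 0.0704; Lindqvist 0.2330; Chaudhri 0.1460; Dube 0.2553; Orozco 0.1677.
Proportional shares: Halvorsen 4,663.59; Petrov 2,570.89; Lindqvist 8,515.36; Chaudhri 5,334.56; Dube 9,329.10; Orozco 6,126.50.
After rounding ($5): Halvorsen $4,665; Petrov $2,570; Lindqvist $8,515; Chaudhri $5,335; Dube $9,330; Orozco $6,125. Sum = $36,540.
Rounded total matches; no reconciliation needed.

Halvorsen: $4,665 | Petrov: $2,570 | Lindqvist: $8,515 | Chaudhri: $5,335 | Dube: $9,330 | Orozco: $6,125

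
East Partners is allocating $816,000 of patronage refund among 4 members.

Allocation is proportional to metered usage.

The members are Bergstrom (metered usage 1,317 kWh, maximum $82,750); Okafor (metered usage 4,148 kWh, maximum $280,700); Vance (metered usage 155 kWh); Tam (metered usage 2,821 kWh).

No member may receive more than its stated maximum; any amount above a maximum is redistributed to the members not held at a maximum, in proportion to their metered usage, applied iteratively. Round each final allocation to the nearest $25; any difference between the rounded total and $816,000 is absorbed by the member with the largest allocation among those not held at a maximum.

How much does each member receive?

Combined metered usage = 8,441.
Unconstrained shares: Bergstrom 127,315.72; Okafor 400,991.35; Vance 14,984.01; Tam 272,708.92.
Cap binds for Bergstrom ($82,750), Okafor ($280,700); residual $452,550 reallocated over remaining metered usage 2,976.
Remaining shares: Vance 23,570.31 → $23,575; Tam 428,979.69 → $428,975.

Bergstrom: $82,750 · Okafor: $280,700 · Vance: $23,575 · Tam: $428,975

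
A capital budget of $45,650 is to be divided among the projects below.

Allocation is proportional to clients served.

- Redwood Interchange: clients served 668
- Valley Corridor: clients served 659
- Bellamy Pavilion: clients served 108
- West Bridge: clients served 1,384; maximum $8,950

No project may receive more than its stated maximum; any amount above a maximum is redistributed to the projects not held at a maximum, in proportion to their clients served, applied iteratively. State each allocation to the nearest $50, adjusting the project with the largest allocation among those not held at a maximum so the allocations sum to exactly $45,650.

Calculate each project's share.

Redwood Interchange: $17,100 | Valley Corridor: $16,850 | Bellamy Pavilion: $2,750 | West Bridge: $8,950

Total clients served = 2,819.
Pro-rata shares before constraints: Redwood Interchange 10,817.38; Valley Corridor 10,671.64; Bellamy Pavilion 1,748.92; West Bridge 22,412.06.
Capped: West Bridge ($8,950); remaining pool $36,700 reallocated over remaining clients served 1,435.
Redistributed shares: Redwood Interchange 17,084.04 → $17,100; Valley Corridor 16,853.87 → $16,850; Bellamy Pavilion 2,762.09 → $2,750.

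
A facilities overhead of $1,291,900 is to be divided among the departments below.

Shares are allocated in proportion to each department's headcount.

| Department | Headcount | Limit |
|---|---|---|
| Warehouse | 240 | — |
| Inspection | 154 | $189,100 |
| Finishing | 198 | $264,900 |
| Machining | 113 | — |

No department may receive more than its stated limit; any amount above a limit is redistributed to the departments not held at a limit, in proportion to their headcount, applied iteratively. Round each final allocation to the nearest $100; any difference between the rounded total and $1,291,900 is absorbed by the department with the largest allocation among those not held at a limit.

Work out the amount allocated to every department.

Warehouse: $569,700 | Inspection: $189,100 | Finishing: $264,900 | Machining: $268,200

Sum of headcount: 705.
Unconstrained shares: Warehouse 439,795.74; Inspection 282,202.27; Finishing 362,831.49; Machining 207,070.50.
Held at cap: Inspection ($189,100), Finishing ($264,900); balance $837,900 reallocated over remaining headcount 353.
Shares after redistribution: Warehouse 569,677.05 → $569,700; Machining 268,222.95 → $268,200.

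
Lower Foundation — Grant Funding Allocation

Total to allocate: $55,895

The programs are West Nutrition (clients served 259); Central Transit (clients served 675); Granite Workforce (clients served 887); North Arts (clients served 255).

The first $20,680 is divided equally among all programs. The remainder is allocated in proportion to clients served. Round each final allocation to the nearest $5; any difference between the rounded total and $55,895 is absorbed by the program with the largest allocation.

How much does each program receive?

West Nutrition: $9,565; Central Transit: $16,620; Granite Workforce: $20,215; North Arts: $9,495

$20,680 shared equally gives $5,170 per program.
Remainder $35,215 by clients served (total 2,076): West Nutrition 4,393.39 → $4,395; Central Transit 11,449.96 → $11,450; Granite Workforce 15,046.10 → $15,045; North Arts 4,325.54 → $4,325.
Totals: West Nutrition $5,170 + $4,395 = $9,565; Central Transit $5,170 + $11,450 = $16,620; Granite Workforce $5,170 + $15,045 = $20,215; North Arts $5,170 + $4,325 = $9,495.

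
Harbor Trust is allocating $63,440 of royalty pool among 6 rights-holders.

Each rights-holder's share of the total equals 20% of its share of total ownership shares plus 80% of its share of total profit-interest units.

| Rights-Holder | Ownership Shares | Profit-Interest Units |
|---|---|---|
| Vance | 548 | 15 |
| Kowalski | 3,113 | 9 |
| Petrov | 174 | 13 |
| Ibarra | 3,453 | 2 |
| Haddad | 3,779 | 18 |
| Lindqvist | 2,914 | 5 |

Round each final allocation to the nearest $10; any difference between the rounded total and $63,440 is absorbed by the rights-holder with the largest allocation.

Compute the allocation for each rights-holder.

Totals — ownership shares 13,981, profit-interest units 62.
Combined weights (20% ownership shares + 80% profit-interest units): Vance 0.2014; Kowalski 0.1607; Petrov 0.1702; Ibarra 0.0752; Haddad 0.2863; Lindqvist 0.1062.
Raw shares: Vance 12,776.03; Kowalski 10,192.33; Petrov 10,799.46; Ibarra 4,770.82; Haddad 18,163.96; Lindqvist 6,737.41.
After rounding ($10): Vance $12,780; Kowalski $10,190; Petrov $10,800; Ibarra $4,770; Haddad $18,160; Lindqvist $6,740. Sum = $63,440.
No rounding difference to absorb.

Vance: $12,780 · Kowalski: $10,190 · Petrov: $10,800 · Ibarra: $4,770 · Haddad: $18,160 · Lindqvist: $6,740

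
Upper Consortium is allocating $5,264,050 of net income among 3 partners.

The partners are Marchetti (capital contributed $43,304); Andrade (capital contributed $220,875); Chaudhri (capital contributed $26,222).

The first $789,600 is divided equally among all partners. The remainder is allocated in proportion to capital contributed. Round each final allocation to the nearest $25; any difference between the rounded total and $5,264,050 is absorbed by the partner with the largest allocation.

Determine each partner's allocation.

Equal tier: $789,600 ÷ 3 = $263,200 apiece.
Remainder $4,474,450 by capital contributed (total 290,401): Marchetti 667,220.78 → $667,225; Andrade 3,403,205.03 → $3,403,200; Chaudhri 404,024.19 → $404,025.
Totals: Marchetti $263,200 + $667,225 = $930,425; Andrade $263,200 + $3,403,200 = $3,666,400; Chaudhri $263,200 + $404,025 = $667,225.

Marchetti: $930,425; Andrade: $3,666,400; Chaudhri: $667,225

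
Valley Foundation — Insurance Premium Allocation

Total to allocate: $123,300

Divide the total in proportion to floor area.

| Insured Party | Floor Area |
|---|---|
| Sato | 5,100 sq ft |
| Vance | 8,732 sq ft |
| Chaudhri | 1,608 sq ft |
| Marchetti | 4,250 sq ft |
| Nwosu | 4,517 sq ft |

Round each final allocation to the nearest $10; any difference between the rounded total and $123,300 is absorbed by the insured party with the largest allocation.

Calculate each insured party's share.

Sato: $25,980 | Vance: $44,470 | Chaudhri: $8,190 | Marchetti: $21,650 | Nwosu: $23,010

Combined floor area = 24,207.
Proportional shares: Sato 5,100/24,207 × $123,300 = 25,977.20; Vance 8,732/24,207 × $123,300 = 44,477.04; Chaudhri 1,608/24,207 × $123,300 = 8,190.46; Marchetti 4,250/24,207 × $123,300 = 21,647.66; Nwosu 4,517/24,207 × $123,300 = 23,007.65.
After rounding ($10): Sato $25,980; Vance $44,480; Chaudhri $8,190; Marchetti $21,650; Nwosu $23,010. Sum = $123,310.
Difference $123,300 − $123,310 = −$10 applied to largest allocation (Vance): Vance becomes $44,470.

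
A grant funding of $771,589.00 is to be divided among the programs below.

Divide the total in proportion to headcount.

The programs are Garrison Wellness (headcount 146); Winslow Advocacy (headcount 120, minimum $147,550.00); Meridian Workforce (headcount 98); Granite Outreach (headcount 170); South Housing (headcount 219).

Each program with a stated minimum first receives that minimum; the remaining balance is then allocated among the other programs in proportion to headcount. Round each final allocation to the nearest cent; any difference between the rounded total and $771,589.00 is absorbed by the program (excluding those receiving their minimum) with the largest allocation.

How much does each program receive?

Minimums first: Winslow Advocacy $147,550.00. Balance $624,039.00.
Balance split over remaining headcount 633: Garrison Wellness 143,933.1659 → $143,933.17; Meridian Workforce 96,612.6730 → $96,612.67; Granite Outreach 167,593.4123 → $167,593.41; South Housing 215,899.7488 → $215,899.75.

Garrison Wellness: $143,933.17; Winslow Advocacy: $147,550.00; Meridian Workforce: $96,612.67; Granite Outreach: $167,593.41; South Housing: $215,899.75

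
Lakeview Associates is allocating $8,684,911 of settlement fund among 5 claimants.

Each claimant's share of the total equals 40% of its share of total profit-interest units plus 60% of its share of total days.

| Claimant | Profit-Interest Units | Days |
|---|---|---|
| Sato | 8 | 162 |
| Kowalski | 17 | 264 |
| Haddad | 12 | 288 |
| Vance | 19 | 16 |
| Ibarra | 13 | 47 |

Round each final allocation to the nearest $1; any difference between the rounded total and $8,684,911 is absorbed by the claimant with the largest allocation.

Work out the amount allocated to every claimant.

Profit-interest units total 69; days total 777.
Blended shares (40% profit-interest units + 60% days): Sato 0.1715; Kowalski 0.3024; Haddad 0.2920; Vance 0.1225; Ibarra 0.1117.
Proportional shares: Sato 1,489,230.67; Kowalski 2,626,418.95; Haddad 2,535,638.28; Vance 1,063,902.81; Ibarra 969,720.30.
After rounding ($1): Sato $1,489,231; Kowalski $2,626,419; Haddad $2,535,638; Vance $1,063,903; Ibarra $969,720. Sum = $8,684,911.
Rounded total matches; no reconciliation needed.

Sato: $1,489,231 · Kowalski: $2,626,419 · Haddad: $2,535,638 · Vance: $1,063,903 · Ibarra: $969,720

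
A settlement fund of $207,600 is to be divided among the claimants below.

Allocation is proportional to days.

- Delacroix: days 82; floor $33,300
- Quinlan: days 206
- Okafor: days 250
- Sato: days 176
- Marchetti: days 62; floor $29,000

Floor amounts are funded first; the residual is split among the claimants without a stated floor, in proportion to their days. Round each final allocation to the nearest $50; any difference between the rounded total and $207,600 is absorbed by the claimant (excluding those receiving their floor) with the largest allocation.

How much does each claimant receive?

Guaranteed amounts: Delacroix $33,300; Marchetti $29,000. Residual $145,300.
Residual split over remaining days 632: Quinlan 47,360.44 → $47,350; Okafor 57,476.27 → $57,500; Sato 40,463.29 → $40,450.

Delacroix: $33,300; Quinlan: $47,350; Okafor: $57,500; Sato: $40,450; Marchetti: $29,000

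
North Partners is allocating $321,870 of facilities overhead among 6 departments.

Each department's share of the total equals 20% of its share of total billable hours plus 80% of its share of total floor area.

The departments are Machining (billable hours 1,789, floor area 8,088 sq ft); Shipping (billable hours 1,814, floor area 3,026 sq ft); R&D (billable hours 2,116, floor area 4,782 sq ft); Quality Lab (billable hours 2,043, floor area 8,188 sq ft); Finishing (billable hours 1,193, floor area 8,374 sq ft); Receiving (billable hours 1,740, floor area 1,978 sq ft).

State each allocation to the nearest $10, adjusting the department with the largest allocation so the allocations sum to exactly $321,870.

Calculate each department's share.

Machining: $71,250 · Shipping: $33,550 · R&D: $48,490 · Quality Lab: $73,520 · Finishing: $69,800 · Receiving: $25,260

Totals — billable hours 10,695, floor area 34,436.
Composite weights (20% billable hours + 80% floor area): Machining 0.2214; Shipping 0.1042; R&D 0.1507; Quality Lab 0.2284; Finishing 0.2169; Receiving 0.0785.
Unrounded shares: Machining 71,246.33; Shipping 33,545.59; R&D 48,493.88; Quality Lab 73,522.93; Finishing 69,797.54; Receiving 25,263.73.
After rounding ($10): Machining $71,250; Shipping $33,550; R&D $48,490; Quality Lab $73,520; Finishing $69,800; Receiving $25,260. Sum = $321,870.
Sum already equals the total — no adjustment.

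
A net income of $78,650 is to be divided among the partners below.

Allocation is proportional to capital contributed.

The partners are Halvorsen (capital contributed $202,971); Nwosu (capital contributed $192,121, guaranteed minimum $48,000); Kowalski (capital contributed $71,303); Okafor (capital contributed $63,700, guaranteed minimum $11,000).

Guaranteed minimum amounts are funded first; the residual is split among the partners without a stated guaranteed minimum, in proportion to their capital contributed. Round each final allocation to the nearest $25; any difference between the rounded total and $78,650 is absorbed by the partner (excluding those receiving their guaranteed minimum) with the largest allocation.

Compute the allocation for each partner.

Halvorsen: $14,550 · Nwosu: $48,000 · Kowalski: $5,100 · Okafor: $11,000

Minimums first: Nwosu $48,000; Okafor $11,000. Residual $19,650.
Residual split over remaining capital contributed 274,274: Halvorsen 14,541.59 → $14,550; Kowalski 5,108.41 → $5,100.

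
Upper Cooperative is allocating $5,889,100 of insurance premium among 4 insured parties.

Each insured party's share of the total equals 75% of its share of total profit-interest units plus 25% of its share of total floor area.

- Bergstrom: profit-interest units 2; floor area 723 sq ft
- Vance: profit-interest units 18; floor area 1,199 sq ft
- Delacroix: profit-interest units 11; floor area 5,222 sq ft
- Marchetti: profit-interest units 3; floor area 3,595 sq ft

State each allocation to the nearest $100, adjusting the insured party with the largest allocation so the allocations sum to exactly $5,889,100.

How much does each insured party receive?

Profit-interest units total 34; floor area total 10,739.
Composite weights (75% profit-interest units + 25% floor area): Bergstrom 0.0609; Vance 0.4250; Delacroix 0.3642; Marchetti 0.1499.
Raw shares: Bergstrom 358,933.71; Vance 2,502,697.34; Delacroix 2,144,888.62; Marchetti 882,580.33.
After rounding ($100): Bergstrom $358,900; Vance $2,502,700; Delacroix $2,144,900; Marchetti $882,600. Sum = $5,889,100.
No rounding difference to absorb.

Bergstrom: $358,900 | Vance: $2,502,700 | Delacroix: $2,144,900 | Marchetti: $882,600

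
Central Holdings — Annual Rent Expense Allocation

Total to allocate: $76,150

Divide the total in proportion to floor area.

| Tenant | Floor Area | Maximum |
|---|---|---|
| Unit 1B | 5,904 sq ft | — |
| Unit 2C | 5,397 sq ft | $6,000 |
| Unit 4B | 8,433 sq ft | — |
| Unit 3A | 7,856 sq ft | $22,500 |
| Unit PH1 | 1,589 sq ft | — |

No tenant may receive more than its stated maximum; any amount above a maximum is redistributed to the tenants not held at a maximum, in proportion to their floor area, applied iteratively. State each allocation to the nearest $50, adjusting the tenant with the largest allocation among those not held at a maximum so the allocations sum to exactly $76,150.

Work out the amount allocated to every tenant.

Unit 1B: $17,650 · Unit 2C: $6,000 · Unit 4B: $25,250 · Unit 3A: $22,500 · Unit PH1: $4,750

Sum of floor area: 29,179.
Proportional shares (ignoring caps): Unit 1B 15,407.99; Unit 2C 14,084.84; Unit 4B 22,008.05; Unit 3A 20,502.22; Unit PH1 4,146.90.
Held at cap: Unit 2C ($6,000); remaining pool $70,150 reallocated over remaining floor area 23,782.
Held at cap: Unit 3A ($22,500); remaining pool $47,650 reallocated over remaining floor area 15,926.
Shares after redistribution: Unit 1B 17,664.55 → $17,650; Unit 4B 25,231.22 → $25,250; Unit PH1 4,754.23 → $4,750.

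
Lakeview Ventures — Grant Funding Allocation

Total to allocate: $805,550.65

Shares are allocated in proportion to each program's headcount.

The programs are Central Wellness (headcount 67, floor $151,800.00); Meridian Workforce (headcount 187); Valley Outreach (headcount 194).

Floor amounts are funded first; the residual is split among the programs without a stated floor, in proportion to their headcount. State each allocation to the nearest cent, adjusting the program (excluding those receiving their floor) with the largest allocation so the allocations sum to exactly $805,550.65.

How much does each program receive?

Central Wellness: $151,800.00 | Meridian Workforce: $320,869.74 | Valley Outreach: $332,880.91

Minimums first: Central Wellness $151,800.00. Residual $653,750.65.
Residual split over remaining headcount 381: Meridian Workforce 320,869.7416 → $320,869.74; Valley Outreach 332,880.9084 → $332,880.91.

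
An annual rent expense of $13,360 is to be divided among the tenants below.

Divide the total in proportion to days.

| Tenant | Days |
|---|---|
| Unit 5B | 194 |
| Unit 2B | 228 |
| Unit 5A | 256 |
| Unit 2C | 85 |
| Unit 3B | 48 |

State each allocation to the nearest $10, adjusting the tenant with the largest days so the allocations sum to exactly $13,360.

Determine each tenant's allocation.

Days total: 811.
Pro-rata amounts: Unit 5B 194/811 × $13,360 = 3,195.86; Unit 2B 228/811 × $13,360 = 3,755.96; Unit 5A 256/811 × $13,360 = 4,217.21; Unit 2C 85/811 × $13,360 = 1,400.25; Unit 3B 48/811 × $13,360 = 790.73.
At nearest $10: Unit 5B $3,200; Unit 2B $3,760; Unit 5A $4,220; Unit 2C $1,400; Unit 3B $790. Sum = $13,370.
Difference $13,360 − $13,370 = −$10 applied to largest days (Unit 5A): Unit 5A becomes $4,210.

Unit 5B: $3,200 | Unit 2B: $3,760 | Unit 5A: $4,210 | Unit 2C: $1,400 | Unit 3B: $790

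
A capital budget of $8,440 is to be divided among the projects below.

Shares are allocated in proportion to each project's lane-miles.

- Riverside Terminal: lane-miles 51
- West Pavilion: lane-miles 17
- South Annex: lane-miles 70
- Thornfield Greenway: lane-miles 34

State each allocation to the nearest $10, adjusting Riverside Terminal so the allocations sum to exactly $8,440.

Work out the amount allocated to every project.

Riverside Terminal: $2,510; West Pavilion: $830; South Annex: $3,430; Thornfield Greenway: $1,670

Combined lane-miles = 172.
Proportional shares: Riverside Terminal 51/172 × $8,440 = 2,502.56; West Pavilion 17/172 × $8,440 = 834.19; South Annex 70/172 × $8,440 = 3,434.88; Thornfield Greenway 34/172 × $8,440 = 1,668.37.
After rounding ($10): Riverside Terminal $2,500; West Pavilion $830; South Annex $3,430; Thornfield Greenway $1,670. Sum = $8,430.
Difference $8,440 − $8,430 = +$10 applied to Riverside Terminal: Riverside Terminal becomes $2,510.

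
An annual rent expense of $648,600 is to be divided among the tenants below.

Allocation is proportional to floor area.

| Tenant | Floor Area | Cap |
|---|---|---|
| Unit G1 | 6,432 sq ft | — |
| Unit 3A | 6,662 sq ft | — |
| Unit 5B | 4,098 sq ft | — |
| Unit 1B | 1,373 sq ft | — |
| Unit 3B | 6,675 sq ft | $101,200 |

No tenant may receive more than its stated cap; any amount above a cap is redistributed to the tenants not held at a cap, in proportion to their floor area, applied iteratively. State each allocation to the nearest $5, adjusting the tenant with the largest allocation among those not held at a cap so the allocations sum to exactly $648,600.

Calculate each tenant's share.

Unit G1: $189,650 | Unit 3A: $196,435 | Unit 5B: $120,830 | Unit 1B: $40,485 | Unit 3B: $101,200

Total floor area = 25,240.
Pro-rata shares before constraints: Unit G1 165,285.07; Unit 3A 171,195.45; Unit 5B 105,307.56; Unit 1B 35,282.40; Unit 3B 171,529.52.
Held at cap: Unit 3B ($101,200); balance $547,400 reallocated over remaining floor area 18,565.
Shares after redistribution: Unit G1 189,651.32 → $189,650; Unit 3A 196,433.01 → $196,435; Unit 5B 120,831.95 → $120,830; Unit 1B 40,483.72 → $40,485.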